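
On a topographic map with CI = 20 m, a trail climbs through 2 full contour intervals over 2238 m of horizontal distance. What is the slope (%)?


elevation change = 2 * 20 = 40 m
slope = 40 / 2238 * 100 = 1.8%

1.8%


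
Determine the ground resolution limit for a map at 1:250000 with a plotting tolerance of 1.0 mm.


ground = 1.0 mm * 250000 / 1000 = 250.0 m

250.0 m


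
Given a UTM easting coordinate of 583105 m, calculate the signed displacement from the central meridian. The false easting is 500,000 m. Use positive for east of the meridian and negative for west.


displacement = 583105 - 500000 = 83105 m

83105 m


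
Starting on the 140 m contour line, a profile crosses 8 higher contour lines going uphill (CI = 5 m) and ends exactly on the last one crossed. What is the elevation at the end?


elevation = 140 + 8 * 5 = 180 m

180 m


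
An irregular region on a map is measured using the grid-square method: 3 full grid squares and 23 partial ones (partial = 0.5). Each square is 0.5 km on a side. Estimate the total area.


effective squares = 3 + 23 * 0.5 = 14.5
area = 14.5 * 0.25 = 3.625 km^2

3.625 km^2


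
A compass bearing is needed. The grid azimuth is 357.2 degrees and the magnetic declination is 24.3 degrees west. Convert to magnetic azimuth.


magnetic azimuth = grid azimuth - declination (east +ve)
mag_az = 357.2 - -24.3 = 21.5 degrees

21.5 degrees


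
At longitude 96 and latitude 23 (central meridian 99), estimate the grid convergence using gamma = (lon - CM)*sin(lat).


gamma = (96 - 99) * sin(23) = -3 * 0.390731 = -1.172 degrees

-1.172 degrees


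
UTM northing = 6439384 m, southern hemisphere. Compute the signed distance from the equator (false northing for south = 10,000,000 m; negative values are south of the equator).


For southern: actual = 6439384 - 10000000 = -3560616 m

-3560616 m


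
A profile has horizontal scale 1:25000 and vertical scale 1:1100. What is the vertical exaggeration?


VE = horizontal_scale / vertical_scale = 25000 / 1100 ≈ 22.7

22.7x


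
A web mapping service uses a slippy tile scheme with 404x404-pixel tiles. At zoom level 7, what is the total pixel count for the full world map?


tiles per axis = 2^7 = 128
total tiles = 128^2 = 16384
pixels per axis = 128 * 404 = 51712
total pixels = 51712^2 = 2674130944

2674130944 pixels


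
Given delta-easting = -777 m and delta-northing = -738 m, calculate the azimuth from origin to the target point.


az = atan2(-777, -738) = -133.5 deg
adjusted to 0-360: 226.5 degrees

226.5 degrees


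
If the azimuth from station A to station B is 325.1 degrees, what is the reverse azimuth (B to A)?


back azimuth = (325.1 + 180) mod 360 = 145.1 degrees

145.1 degrees


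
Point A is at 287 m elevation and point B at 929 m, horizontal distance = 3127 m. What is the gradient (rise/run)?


gradient = (929 - 287) / 3127 = 642 / 3127 = 0.2053

0.2053


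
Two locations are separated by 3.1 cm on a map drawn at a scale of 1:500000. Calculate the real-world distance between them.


ground = 3.1 cm * 500000 / 100 = 15500.0 m = 15.5 km

15.5 km


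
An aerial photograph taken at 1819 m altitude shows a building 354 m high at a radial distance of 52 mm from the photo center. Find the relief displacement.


d = h * r / H = 354 * 52 / 1819 = 10.12 mm

10.12 mm


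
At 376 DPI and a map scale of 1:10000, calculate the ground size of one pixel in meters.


pixel_cm = 2.54 / 376 ≈ 0.006755 cm
ground = pixel_cm * 10000 / 100 = 2.54 * 10000 / (376 * 100) = 25400 / 37600 ≈ 0.68 m

0.68 m


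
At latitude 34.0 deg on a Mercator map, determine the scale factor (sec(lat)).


SF = 1 / cos(34.0) = 1 / 0.829038 = 1.206

1.206


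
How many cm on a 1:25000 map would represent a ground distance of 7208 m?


map_cm = 7208 * 100 / 25000 = 28.832 cm ≈ 28.83 cm

28.83 cm


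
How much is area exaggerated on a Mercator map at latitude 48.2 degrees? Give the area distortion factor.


area_distortion = 1/cos^2(48.2) = 2.251

2.251


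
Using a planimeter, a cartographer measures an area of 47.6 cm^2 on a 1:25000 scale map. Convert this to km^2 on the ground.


ground_area = 47.6 * (25000/100)^2 = 2975000.0 m^2 = 2.975 km^2

2.975 km^2


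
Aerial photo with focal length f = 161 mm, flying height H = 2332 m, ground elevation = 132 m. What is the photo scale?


scale = f / (H - h) = 161 mm / 2200 m = 161 / 2200000 = 1:13665

1:13665


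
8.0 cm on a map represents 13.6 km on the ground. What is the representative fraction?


ground = 13.6 km = 1360000 cm; RF denominator = ground / map = 1360000 / 8.0 = 170000; RF = 1:170000

1:170000


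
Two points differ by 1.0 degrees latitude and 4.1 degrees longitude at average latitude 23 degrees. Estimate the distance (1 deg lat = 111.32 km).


dlat_km = 1.0 * 111.32 = 111.32
dlon_km = 4.1 * 111.32 * cos(23) ≈ 420.129
dist = sqrt(111.32^2 + 420.129^2) ≈ 434.6 km

434.6 km


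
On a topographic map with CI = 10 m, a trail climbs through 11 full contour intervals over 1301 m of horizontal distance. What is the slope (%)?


elevation change = 11 * 10 = 110 m
slope = 110 / 1301 * 100 = 8.5%

8.5%


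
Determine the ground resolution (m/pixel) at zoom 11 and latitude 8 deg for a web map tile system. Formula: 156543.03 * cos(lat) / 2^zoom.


res = 156543.03 * cos(8) / 2^11 = 156543.03 * 0.99026807 / 2048 = 75.69 m/pixel

75.69 m/pixel


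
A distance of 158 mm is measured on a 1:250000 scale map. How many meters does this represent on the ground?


ground = 158 mm * 250000 / 1000 = 39500.0 m

39500.0 m


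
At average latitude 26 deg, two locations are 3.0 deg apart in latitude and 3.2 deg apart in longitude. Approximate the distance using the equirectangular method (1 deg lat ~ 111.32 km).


dlat_km = 3.0 * 111.32 = 333.96
dlon_km = 3.2 * 111.32 * cos(26) ≈ 320.172
dist = sqrt(333.96^2 + 320.172^2) ≈ 462.6 km

462.6 km


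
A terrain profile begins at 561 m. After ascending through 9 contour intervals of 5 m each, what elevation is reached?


elevation = 561 + 9 * 5 = 606 m

606 m


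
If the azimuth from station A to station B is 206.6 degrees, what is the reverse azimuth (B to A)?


back azimuth = (206.6 + 180) mod 360 = 26.6 degrees

26.6 degrees


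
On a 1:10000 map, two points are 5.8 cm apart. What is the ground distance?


ground = 5.8 cm * 10000 / 100 = 580.0 m

580.0 m


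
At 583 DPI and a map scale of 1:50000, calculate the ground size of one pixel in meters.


pixel_cm = 2.54 / 583 ≈ 0.004357 cm
ground = pixel_cm * 50000 / 100 = 2.54 * 50000 / (583 * 100) = 127000 / 58300 ≈ 2.18 m

2.18 m


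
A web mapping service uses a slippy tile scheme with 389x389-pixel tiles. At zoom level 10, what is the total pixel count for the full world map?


tiles per axis = 2^10 = 1024
total tiles = 1024^2 = 1048576
pixels per axis = 1024 * 389 = 398336
total pixels = 398336^2 = 158671568896

158671568896 pixels


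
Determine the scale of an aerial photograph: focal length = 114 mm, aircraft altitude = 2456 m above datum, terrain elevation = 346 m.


scale = f / (H - h) = 114 mm / 2110 m = 114 / 2110000 = 1:18509

1:18509


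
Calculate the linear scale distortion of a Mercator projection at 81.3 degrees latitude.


SF = 1 / cos(81.3) = 1 / 0.151261 = 6.611

6.611


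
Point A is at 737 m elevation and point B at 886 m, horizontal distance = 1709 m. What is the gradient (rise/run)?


gradient = (886 - 737) / 1709 = 149 / 1709 = 0.0872

0.0872


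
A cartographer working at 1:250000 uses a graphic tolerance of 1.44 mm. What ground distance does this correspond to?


ground = 1.44 mm * 250000 / 1000 = 360.0 m

360.0 m


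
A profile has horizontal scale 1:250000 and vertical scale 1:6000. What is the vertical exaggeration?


VE = horizontal_scale / vertical_scale = 250000 / 6000 ≈ 41.7

41.7x


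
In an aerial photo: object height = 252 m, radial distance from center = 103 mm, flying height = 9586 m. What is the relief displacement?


d = h * r / H = 252 * 103 / 9586 = 2.71 mm

2.71 mm


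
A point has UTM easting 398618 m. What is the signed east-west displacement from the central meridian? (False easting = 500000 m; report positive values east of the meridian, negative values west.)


displacement = 398618 - 500000 = -101382 m

-101382 m


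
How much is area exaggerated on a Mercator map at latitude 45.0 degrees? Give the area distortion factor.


area_distortion = 1/cos^2(45.0) = 2.0

2.0


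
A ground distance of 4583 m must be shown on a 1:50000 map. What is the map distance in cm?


map_cm = 4583 * 100 / 50000 = 9.166 cm ≈ 9.17 cm

9.17 cm


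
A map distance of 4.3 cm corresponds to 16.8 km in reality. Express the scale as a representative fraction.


ground = 16.8 km = 1680000 cm; RF denominator = ground / map = 1680000 / 4.3 ≈ 390698; RF = 1:390698

1:390698


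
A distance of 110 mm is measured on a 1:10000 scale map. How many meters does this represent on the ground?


ground = 110 mm * 10000 / 1000 = 1100.0 m

1100.0 m


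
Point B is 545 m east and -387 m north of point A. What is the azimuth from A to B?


az = atan2(545, -387) = 125.4 deg
adjusted to 0-360: 125.4 degrees

125.4 degrees


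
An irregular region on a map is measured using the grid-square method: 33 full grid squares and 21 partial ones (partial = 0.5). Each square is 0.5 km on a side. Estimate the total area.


effective squares = 33 + 21 * 0.5 = 43.5
area = 43.5 * 0.25 = 10.875 km^2

10.875 km^2


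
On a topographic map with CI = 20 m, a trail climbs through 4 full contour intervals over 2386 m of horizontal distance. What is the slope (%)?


elevation change = 4 * 20 = 80 m
slope = 80 / 2386 * 100 = 3.4%

3.4%


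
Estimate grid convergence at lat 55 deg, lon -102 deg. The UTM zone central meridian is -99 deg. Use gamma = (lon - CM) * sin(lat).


gamma = (-102 - -99) * sin(55) = -3 * 0.819152 = -2.457 degrees

-2.457 degrees


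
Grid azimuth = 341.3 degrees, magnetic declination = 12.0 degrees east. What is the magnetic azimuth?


magnetic azimuth = grid azimuth - declination (east +ve)
mag_az = 341.3 - 12.0 = 329.3 degrees

329.3 degrees


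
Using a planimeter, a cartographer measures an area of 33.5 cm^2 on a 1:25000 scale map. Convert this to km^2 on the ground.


ground_area = 33.5 * (25000/100)^2 = 2093750.0 m^2 = 2.09375 km^2 ≈ 2.094 km^2

2.094 km^2


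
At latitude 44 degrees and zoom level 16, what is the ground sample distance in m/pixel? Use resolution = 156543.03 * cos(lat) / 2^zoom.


res = 156543.03 * cos(44) / 2^16 = 156543.03 * 0.7193398 / 65536 = 1.72 m/pixel

1.72 m/pixel


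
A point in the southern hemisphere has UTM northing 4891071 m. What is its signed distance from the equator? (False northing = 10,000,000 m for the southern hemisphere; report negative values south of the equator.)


For southern: actual = 4891071 - 10000000 = -5108929 m

-5108929 m


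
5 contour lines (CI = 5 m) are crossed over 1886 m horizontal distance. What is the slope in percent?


elevation change = 5 * 5 = 25 m
slope = 25 / 1886 * 100 = 1.3%

1.3%


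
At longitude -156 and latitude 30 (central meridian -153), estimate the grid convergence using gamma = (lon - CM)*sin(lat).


gamma = (-156 - -153) * sin(30) = -3 * 0.5 = -1.5 degrees

-1.5 degrees


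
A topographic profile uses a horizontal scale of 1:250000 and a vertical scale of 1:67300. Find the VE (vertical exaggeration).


VE = horizontal_scale / vertical_scale = 250000 / 67300 ≈ 3.7

3.7x


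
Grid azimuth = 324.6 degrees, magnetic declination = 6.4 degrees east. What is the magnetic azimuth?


magnetic azimuth = grid azimuth - declination (east +ve)
mag_az = 324.6 - 6.4 = 318.2 degrees

318.2 degrees


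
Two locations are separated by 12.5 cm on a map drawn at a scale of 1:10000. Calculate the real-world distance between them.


ground = 12.5 cm * 10000 / 100 = 1250.0 m = 1.25 km

1.25 km


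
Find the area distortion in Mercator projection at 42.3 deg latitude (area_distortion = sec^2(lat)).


area_distortion = 1/cos^2(42.3) = 1.828

1.828


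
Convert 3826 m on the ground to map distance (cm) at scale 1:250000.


map_cm = 3826 * 100 / 250000 = 1.5304 cm ≈ 1.53 cm

1.53 cm


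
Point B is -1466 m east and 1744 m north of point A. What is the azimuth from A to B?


az = atan2(-1466, 1744) = -40.1 deg
adjusted to 0-360: 319.9 degrees

319.9 degrees


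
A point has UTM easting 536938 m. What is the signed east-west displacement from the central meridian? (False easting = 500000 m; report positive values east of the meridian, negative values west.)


displacement = 536938 - 500000 = 36938 m

36938 m


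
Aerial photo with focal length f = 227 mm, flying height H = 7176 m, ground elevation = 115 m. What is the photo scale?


scale = f / (H - h) = 227 mm / 7061 m = 227 / 7061000 = 1:31106

1:31106


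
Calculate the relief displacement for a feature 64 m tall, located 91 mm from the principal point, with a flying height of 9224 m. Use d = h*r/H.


d = h * r / H = 64 * 91 / 9224 = 0.63 mm

0.63 mm


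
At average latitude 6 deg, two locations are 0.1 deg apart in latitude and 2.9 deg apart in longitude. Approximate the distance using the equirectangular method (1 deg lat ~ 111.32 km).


dlat_km = 0.1 * 111.32 = 11.132
dlon_km = 2.9 * 111.32 * cos(6) ≈ 321.06
dist = sqrt(11.132^2 + 321.06^2) ≈ 321.3 km

321.3 km


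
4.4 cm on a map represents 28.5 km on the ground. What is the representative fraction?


ground = 28.5 km = 2850000 cm; RF denominator = ground / map = 2850000 / 4.4 ≈ 647727; RF = 1:647727

1:647727


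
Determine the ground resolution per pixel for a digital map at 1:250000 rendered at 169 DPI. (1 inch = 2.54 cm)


pixel_cm = 2.54 / 169 ≈ 0.01503 cm
ground = pixel_cm * 250000 / 100 = 2.54 * 250000 / (169 * 100) = 635000 / 16900 ≈ 37.57 m

37.57 m


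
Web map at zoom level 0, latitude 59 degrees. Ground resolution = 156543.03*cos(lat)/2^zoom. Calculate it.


res = 156543.03 * cos(59) / 2^0 = 156543.03 * 0.51503807 / 1 = 80625.62 m/pixel

80625.62 m/pixel


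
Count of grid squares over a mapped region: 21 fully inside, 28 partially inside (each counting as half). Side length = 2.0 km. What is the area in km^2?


effective squares = 21 + 28 * 0.5 = 35.0
area = 35.0 * 4.0 = 140.0 km^2

140.0 km^2


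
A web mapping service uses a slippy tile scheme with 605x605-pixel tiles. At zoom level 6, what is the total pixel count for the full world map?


tiles per axis = 2^6 = 64
total tiles = 64^2 = 4096
pixels per axis = 64 * 605 = 38720
total pixels = 38720^2 = 1499238400

1499238400 pixels


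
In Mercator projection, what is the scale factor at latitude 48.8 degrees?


SF = 1 / cos(48.8) = 1 / 0.658689 = 1.518

1.518


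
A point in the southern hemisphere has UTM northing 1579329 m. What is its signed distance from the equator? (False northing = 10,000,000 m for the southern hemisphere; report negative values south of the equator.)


For southern: actual = 1579329 - 10000000 = -8420671 m

-8420671 m


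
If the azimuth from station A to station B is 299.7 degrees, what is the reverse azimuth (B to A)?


back azimuth = (299.7 + 180) mod 360 = 119.7 degrees

119.7 degrees


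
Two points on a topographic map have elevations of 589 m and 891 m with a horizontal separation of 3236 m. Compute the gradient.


gradient = (891 - 589) / 3236 = 302 / 3236 = 0.0933

0.0933


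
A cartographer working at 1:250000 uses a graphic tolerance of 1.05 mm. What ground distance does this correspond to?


ground = 1.05 mm * 250000 / 1000 = 262.5 m

262.5 m


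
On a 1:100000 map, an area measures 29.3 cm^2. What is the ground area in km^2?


ground_area = 29.3 * (100000/100)^2 = 29300000.0 m^2 = 29.3 km^2

29.3 km^2


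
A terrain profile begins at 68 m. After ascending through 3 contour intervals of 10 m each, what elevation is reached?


elevation = 68 + 3 * 10 = 98 m

98 m


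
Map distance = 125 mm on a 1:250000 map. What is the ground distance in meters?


ground = 125 mm * 250000 / 1000 = 31250.0 m

31250.0 m


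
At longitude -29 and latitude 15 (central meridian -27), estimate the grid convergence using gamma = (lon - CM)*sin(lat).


gamma = (-29 - -27) * sin(15) = -2 * 0.258819 = -0.518 degrees

-0.518 degrees


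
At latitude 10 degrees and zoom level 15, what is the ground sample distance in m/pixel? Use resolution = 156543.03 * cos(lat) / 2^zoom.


res = 156543.03 * cos(10) / 2^15 = 156543.03 * 0.98480775 / 32768 = 4.7 m/pixel

4.7 m/pixel


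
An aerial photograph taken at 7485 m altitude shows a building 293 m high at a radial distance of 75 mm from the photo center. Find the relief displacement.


d = h * r / H = 293 * 75 / 7485 = 2.94 mm

2.94 mm


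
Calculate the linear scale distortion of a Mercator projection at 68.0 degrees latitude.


SF = 1 / cos(68.0) = 1 / 0.374607 = 2.669

2.669


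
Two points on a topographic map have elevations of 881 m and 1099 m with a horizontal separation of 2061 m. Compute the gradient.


gradient = (1099 - 881) / 2061 = 218 / 2061 = 0.1058

0.1058


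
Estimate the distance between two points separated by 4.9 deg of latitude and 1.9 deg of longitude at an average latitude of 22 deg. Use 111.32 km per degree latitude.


dlat_km = 4.9 * 111.32 = 545.468
dlon_km = 1.9 * 111.32 * cos(22) ≈ 196.107
dist = sqrt(545.468^2 + 196.107^2) ≈ 579.6 km

579.6 km


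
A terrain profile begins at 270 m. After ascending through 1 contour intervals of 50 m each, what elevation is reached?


elevation = 270 + 1 * 50 = 320 m

320 m


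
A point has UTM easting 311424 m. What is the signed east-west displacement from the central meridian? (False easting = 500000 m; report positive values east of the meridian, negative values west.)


displacement = 311424 - 500000 = -188576 m

-188576 m


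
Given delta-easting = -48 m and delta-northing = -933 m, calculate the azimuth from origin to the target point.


az = atan2(-48, -933) = -177.1 deg
adjusted to 0-360: 182.9 degrees

182.9 degrees


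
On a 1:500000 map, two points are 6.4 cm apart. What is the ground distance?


ground = 6.4 cm * 500000 / 100 = 32000.0 m = 32.0 km

32.0 km


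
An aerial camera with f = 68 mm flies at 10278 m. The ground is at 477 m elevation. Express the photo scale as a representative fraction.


scale = f / (H - h) = 68 mm / 9801 m = 68 / 9801000 = 1:144132

1:144132


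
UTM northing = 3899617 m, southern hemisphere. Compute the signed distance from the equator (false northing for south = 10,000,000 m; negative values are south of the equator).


For southern: actual = 3899617 - 10000000 = -6100383 m

-6100383 m


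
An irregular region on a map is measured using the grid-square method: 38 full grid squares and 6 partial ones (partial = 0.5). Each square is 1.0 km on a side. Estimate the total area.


effective squares = 38 + 6 * 0.5 = 41.0
area = 41.0 * 1.0 = 41.0 km^2

41.0 km^2


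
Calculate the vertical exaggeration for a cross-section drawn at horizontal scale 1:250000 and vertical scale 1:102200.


VE = horizontal_scale / vertical_scale = 250000 / 102200 ≈ 2.4

2.4x


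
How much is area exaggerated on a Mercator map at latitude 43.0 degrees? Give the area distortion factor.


area_distortion = 1/cos^2(43.0) = 1.87

1.87


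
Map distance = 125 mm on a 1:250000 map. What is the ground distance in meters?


ground = 125 mm * 250000 / 1000 = 31250.0 m

31250.0 m


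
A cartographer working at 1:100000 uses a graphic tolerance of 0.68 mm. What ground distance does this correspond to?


ground = 0.68 mm * 100000 / 1000 = 68.0 m

68.0 m


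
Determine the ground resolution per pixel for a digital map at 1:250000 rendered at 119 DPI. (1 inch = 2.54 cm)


pixel_cm = 2.54 / 119 ≈ 0.021345 cm
ground = pixel_cm * 250000 / 100 = 2.54 * 250000 / (119 * 100) = 635000 / 11900 ≈ 53.36 m

53.36 m


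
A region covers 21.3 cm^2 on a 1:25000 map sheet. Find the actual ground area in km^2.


ground_area = 21.3 * (25000/100)^2 = 1331250.0 m^2 = 1.33125 km^2 ≈ 1.331 km^2

1.331 km^2


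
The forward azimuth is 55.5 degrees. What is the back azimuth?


back azimuth = (55.5 + 180) mod 360 = 235.5 degrees

235.5 degrees


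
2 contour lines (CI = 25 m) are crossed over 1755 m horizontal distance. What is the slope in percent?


elevation change = 2 * 25 = 50 m
slope = 50 / 1755 * 100 = 2.8%

2.8%


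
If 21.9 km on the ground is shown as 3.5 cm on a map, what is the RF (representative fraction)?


ground = 21.9 km = 2190000 cm; RF denominator = ground / map = 2190000 / 3.5 ≈ 625714; RF = 1:625714

1:625714


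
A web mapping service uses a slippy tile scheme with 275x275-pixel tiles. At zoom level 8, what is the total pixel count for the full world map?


tiles per axis = 2^8 = 256
total tiles = 256^2 = 65536
pixels per axis = 256 * 275 = 70400
total pixels = 70400^2 = 4956160000

4956160000 pixels


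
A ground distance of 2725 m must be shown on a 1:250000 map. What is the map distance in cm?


map_cm = 2725 * 100 / 250000 = 1.09 cm

1.09 cm


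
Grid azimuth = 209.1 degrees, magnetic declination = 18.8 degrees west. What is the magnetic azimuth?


magnetic azimuth = grid azimuth - declination (east +ve)
mag_az = 209.1 - -18.8 = 227.9 degrees

227.9 degrees


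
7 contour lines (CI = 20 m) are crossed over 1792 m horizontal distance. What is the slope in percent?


elevation change = 7 * 20 = 140 m
slope = 140 / 1792 * 100 = 7.8%

7.8%


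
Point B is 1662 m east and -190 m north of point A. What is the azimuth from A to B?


az = atan2(1662, -190) = 96.5 deg
adjusted to 0-360: 96.5 degrees

96.5 degrees


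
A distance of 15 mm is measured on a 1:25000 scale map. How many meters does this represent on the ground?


ground = 15 mm * 25000 / 1000 = 375.0 m

375.0 m


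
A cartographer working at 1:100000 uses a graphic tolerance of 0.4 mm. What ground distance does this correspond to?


ground = 0.4 mm * 100000 / 1000 = 40.0 m

40.0 m


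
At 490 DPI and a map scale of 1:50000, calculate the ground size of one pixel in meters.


pixel_cm = 2.54 / 490 ≈ 0.005184 cm
ground = pixel_cm * 50000 / 100 = 2.54 * 50000 / (490 * 100) = 127000 / 49000 ≈ 2.59 m

2.59 m


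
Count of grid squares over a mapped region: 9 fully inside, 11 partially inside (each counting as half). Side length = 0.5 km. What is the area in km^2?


effective squares = 9 + 11 * 0.5 = 14.5
area = 14.5 * 0.25 = 3.625 km^2

3.625 km^2


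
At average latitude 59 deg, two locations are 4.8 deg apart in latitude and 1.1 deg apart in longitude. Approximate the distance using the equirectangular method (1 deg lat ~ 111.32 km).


dlat_km = 4.8 * 111.32 = 534.336
dlon_km = 1.1 * 111.32 * cos(59) ≈ 63.067
dist = sqrt(534.336^2 + 63.067^2) ≈ 538.0 km

538.0 km


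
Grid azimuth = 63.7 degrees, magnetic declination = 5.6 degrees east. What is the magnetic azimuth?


magnetic azimuth = grid azimuth - declination (east +ve)
mag_az = 63.7 - 5.6 = 58.1 degrees

58.1 degrees


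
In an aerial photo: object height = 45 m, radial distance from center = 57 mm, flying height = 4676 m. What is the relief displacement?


d = h * r / H = 45 * 57 / 4676 = 0.55 mm

0.55 mm


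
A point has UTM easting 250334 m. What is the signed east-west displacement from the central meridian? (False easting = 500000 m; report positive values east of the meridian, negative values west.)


displacement = 250334 - 500000 = -249666 m

-249666 m


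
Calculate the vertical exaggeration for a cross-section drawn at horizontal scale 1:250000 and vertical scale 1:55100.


VE = horizontal_scale / vertical_scale = 250000 / 55100 ≈ 4.5

4.5x


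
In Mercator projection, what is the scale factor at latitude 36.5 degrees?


SF = 1 / cos(36.5) = 1 / 0.803857 = 1.244

1.244


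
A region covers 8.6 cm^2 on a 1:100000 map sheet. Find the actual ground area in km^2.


ground_area = 8.6 * (100000/100)^2 = 8600000.0 m^2 = 8.6 km^2

8.6 km^2


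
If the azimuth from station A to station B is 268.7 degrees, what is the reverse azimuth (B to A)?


back azimuth = (268.7 + 180) mod 360 = 88.7 degrees

88.7 degrees


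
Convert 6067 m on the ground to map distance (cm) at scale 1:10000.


map_cm = 6067 * 100 / 10000 = 60.67 cm

60.67 cm


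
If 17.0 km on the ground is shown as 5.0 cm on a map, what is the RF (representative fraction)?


ground = 17.0 km = 1700000 cm; RF denominator = ground / map = 1700000 / 5.0 = 340000; RF = 1:340000

1:340000


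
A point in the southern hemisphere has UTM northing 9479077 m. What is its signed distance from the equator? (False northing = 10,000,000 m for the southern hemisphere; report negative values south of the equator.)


For southern: actual = 9479077 - 10000000 = -520923 m

-520923 m


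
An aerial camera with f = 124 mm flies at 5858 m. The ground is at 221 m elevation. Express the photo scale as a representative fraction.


scale = f / (H - h) = 124 mm / 5637 m = 124 / 5637000 = 1:45460

1:45460


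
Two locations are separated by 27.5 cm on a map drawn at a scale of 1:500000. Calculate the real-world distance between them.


ground = 27.5 cm * 500000 / 100 = 137500.0 m = 137.5 km

137.5 km


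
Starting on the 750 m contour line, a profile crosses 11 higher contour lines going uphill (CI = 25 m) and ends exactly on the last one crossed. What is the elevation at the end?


elevation = 750 + 11 * 25 = 1025 m

1025 m


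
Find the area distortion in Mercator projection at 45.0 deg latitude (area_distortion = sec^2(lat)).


area_distortion = 1/cos^2(45.0) = 2.0

2.0


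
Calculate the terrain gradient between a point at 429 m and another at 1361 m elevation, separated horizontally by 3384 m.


gradient = (1361 - 429) / 3384 = 932 / 3384 = 0.2754

0.2754


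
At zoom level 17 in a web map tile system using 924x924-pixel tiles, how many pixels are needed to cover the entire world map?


tiles per axis = 2^17 = 131072
total tiles = 131072^2 = 17179869184
pixels per axis = 131072 * 924 = 121110528
total pixels = 121110528^2 = 14667759992438784

14667759992438784 pixels


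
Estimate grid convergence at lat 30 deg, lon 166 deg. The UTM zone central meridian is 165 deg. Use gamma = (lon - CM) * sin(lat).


gamma = (166 - 165) * sin(30) = 1 * 0.5 = 0.5 degrees

0.5 degrees


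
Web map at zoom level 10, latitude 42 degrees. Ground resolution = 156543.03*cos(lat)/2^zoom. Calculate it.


res = 156543.03 * cos(42) / 2^10 = 156543.03 * 0.74314483 / 1024 = 113.61 m/pixel

113.61 m/pixel


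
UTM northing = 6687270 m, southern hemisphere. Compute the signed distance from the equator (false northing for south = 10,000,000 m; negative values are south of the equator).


For southern: actual = 6687270 - 10000000 = -3312730 m

-3312730 m


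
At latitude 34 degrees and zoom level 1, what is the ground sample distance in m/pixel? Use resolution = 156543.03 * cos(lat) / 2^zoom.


res = 156543.03 * cos(34) / 2^1 = 156543.03 * 0.82903757 / 2 = 64890.03 m/pixel

64890.03 m/pixel


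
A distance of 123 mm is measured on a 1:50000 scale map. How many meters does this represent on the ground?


ground = 123 mm * 50000 / 1000 = 6150.0 m

6150.0 m


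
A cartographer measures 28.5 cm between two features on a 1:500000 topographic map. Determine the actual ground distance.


ground = 28.5 cm * 500000 / 100 = 142500.0 m = 142.5 km

142.5 km


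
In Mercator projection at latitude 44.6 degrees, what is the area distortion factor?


area_distortion = 1/cos^2(44.6) = 1.972

1.972


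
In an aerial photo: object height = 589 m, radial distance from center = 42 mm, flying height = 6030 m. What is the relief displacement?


d = h * r / H = 589 * 42 / 6030 = 4.1 mm

4.1 mm


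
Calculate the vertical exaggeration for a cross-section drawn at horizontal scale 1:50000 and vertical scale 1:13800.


VE = horizontal_scale / vertical_scale = 50000 / 13800 ≈ 3.6

3.6x


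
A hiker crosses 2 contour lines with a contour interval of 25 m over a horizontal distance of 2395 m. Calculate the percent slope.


elevation change = 2 * 25 = 50 m
slope = 50 / 2395 * 100 = 2.1%

2.1%


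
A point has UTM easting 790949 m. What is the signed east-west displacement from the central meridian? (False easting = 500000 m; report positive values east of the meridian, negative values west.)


displacement = 790949 - 500000 = 290949 m

290949 m


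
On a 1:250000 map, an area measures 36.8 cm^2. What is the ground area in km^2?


ground_area = 36.8 * (250000/100)^2 = 230000000.0 m^2 = 230.0 km^2

230.0 km^2


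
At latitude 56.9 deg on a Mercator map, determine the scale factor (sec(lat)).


SF = 1 / cos(56.9) = 1 / 0.546102 = 1.831

1.831


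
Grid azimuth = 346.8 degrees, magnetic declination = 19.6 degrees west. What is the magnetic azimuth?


magnetic azimuth = grid azimuth - declination (east +ve)
mag_az = 346.8 - -19.6 = 6.4 degrees

6.4 degrees


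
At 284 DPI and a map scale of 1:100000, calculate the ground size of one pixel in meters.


pixel_cm = 2.54 / 284 ≈ 0.008944 cm
ground = pixel_cm * 100000 / 100 = 2.54 * 100000 / (284 * 100) = 254000 / 28400 ≈ 8.94 m

8.94 m


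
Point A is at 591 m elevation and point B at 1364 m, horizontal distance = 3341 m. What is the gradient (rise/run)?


gradient = (1364 - 591) / 3341 = 773 / 3341 = 0.2314

0.2314


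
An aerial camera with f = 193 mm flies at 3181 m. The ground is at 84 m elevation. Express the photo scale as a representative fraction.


scale = f / (H - h) = 193 mm / 3097 m = 193 / 3097000 = 1:16047

1:16047


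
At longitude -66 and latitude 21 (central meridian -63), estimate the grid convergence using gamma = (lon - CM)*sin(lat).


gamma = (-66 - -63) * sin(21) = -3 * 0.358368 = -1.075 degrees

-1.075 degrees


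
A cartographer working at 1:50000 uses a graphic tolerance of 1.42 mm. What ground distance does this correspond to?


ground = 1.42 mm * 50000 / 1000 = 71.0 m

71.0 m


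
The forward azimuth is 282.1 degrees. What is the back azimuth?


back azimuth = (282.1 + 180) mod 360 = 102.1 degrees

102.1 degrees


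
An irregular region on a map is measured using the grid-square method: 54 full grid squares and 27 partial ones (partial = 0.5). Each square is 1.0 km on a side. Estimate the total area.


effective squares = 54 + 27 * 0.5 = 67.5
area = 67.5 * 1.0 = 67.5 km^2

67.5 km^2


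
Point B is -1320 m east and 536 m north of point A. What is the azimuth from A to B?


az = atan2(-1320, 536) = -67.9 deg
adjusted to 0-360: 292.1 degrees

292.1 degrees


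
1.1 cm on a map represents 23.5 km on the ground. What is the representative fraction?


ground = 23.5 km = 2350000 cm; RF denominator = ground / map = 2350000 / 1.1 ≈ 2136364; RF = 1:2136364

1:2136364


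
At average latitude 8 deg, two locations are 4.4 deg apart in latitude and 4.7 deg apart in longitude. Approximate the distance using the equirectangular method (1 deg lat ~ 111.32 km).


dlat_km = 4.4 * 111.32 = 489.808
dlon_km = 4.7 * 111.32 * cos(8) ≈ 518.112
dist = sqrt(489.808^2 + 518.112^2) ≈ 713.0 km

713.0 km


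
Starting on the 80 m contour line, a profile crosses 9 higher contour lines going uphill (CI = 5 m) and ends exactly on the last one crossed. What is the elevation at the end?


elevation = 80 + 9 * 5 = 125 m

125 m


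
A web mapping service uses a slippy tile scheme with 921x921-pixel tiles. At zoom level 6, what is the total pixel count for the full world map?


tiles per axis = 2^6 = 64
total tiles = 64^2 = 4096
pixels per axis = 64 * 921 = 58944
total pixels = 58944^2 = 3474395136

3474395136 pixels


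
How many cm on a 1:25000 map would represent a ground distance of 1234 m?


map_cm = 1234 * 100 / 25000 = 4.936 cm ≈ 4.94 cm

4.94 cm


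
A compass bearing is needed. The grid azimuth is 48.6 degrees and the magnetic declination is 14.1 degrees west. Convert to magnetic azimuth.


magnetic azimuth = grid azimuth - declination (east +ve)
mag_az = 48.6 - -14.1 = 62.7 degrees

62.7 degrees


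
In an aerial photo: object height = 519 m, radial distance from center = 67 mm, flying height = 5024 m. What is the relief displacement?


d = h * r / H = 519 * 67 / 5024 = 6.92 mm

6.92 mm


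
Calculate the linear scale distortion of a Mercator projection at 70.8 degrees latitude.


SF = 1 / cos(70.8) = 1 / 0.328867 = 3.041

3.041


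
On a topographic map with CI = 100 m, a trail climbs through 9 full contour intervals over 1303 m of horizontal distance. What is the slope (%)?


elevation change = 9 * 100 = 900 m
slope = 900 / 1303 * 100 = 69.1%

69.1%


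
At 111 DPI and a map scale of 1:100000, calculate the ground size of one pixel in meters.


pixel_cm = 2.54 / 111 ≈ 0.022883 cm
ground = pixel_cm * 100000 / 100 = 2.54 * 100000 / (111 * 100) = 254000 / 11100 ≈ 22.88 m

22.88 m


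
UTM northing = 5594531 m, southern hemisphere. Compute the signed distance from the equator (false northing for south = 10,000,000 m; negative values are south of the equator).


For southern: actual = 5594531 - 10000000 = -4405469 m

-4405469 m


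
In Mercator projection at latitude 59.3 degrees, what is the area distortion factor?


area_distortion = 1/cos^2(59.3) = 3.837

3.837


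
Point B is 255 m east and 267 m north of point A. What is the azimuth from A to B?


az = atan2(255, 267) = 43.7 deg
adjusted to 0-360: 43.7 degrees

43.7 degrees


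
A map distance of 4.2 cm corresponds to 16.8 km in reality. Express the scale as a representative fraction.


ground = 16.8 km = 1680000 cm; RF denominator = ground / map = 1680000 / 4.2 = 400000; RF = 1:400000

1:400000


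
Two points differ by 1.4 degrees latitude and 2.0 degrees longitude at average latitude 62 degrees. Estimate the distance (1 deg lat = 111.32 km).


dlat_km = 1.4 * 111.32 = 155.848
dlon_km = 2.0 * 111.32 * cos(62) ≈ 104.523
dist = sqrt(155.848^2 + 104.523^2) ≈ 187.7 km

187.7 km


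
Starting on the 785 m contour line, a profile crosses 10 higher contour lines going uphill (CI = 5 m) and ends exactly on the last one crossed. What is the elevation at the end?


elevation = 785 + 10 * 5 = 835 m

835 m


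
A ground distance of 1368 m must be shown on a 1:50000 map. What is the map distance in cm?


map_cm = 1368 * 100 / 50000 = 2.736 cm ≈ 2.74 cm

2.74 cm


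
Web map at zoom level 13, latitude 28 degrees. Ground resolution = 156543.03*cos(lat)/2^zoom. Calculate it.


res = 156543.03 * cos(28) / 2^13 = 156543.03 * 0.88294759 / 8192 = 16.87 m/pixel

16.87 m/pixel


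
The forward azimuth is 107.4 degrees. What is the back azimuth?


back azimuth = (107.4 + 180) mod 360 = 287.4 degrees

287.4 degrees


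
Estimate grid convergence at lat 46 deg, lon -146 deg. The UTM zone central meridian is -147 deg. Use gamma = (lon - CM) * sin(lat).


gamma = (-146 - -147) * sin(46) = 1 * 0.71934 = 0.719 degrees

0.719 degrees


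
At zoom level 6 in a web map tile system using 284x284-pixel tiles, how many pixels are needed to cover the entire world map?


tiles per axis = 2^6 = 64
total tiles = 64^2 = 4096
pixels per axis = 64 * 284 = 18176
total pixels = 18176^2 = 330366976

330366976 pixels


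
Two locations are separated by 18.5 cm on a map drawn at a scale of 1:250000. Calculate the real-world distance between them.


ground = 18.5 cm * 250000 / 100 = 46250.0 m = 46.25 km

46.25 km


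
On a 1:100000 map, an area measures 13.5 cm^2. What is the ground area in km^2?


ground_area = 13.5 * (100000/100)^2 = 13500000.0 m^2 = 13.5 km^2

13.5 km^2


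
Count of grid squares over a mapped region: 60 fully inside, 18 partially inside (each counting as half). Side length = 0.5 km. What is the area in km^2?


effective squares = 60 + 18 * 0.5 = 69.0
area = 69.0 * 0.25 = 17.25 km^2

17.25 km^2


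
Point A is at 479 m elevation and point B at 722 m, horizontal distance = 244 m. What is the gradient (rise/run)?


gradient = (722 - 479) / 244 = 243 / 244 = 0.9959

0.9959


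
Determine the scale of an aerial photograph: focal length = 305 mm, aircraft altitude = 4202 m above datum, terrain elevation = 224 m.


scale = f / (H - h) = 305 mm / 3978 m = 305 / 3978000 = 1:13043

1:13043


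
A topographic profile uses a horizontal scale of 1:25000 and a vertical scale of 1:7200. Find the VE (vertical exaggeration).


VE = horizontal_scale / vertical_scale = 25000 / 7200 ≈ 3.5

3.5x


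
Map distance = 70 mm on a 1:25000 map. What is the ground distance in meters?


ground = 70 mm * 25000 / 1000 = 1750.0 m

1750.0 m


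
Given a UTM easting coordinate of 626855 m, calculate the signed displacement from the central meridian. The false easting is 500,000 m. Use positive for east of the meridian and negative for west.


displacement = 626855 - 500000 = 126855 m

126855 m


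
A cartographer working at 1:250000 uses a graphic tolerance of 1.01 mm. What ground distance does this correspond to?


ground = 1.01 mm * 250000 / 1000 = 252.5 m

252.5 m


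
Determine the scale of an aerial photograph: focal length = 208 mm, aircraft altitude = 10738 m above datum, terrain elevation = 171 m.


scale = f / (H - h) = 208 mm / 10567 m = 208 / 10567000 = 1:50803

1:50803


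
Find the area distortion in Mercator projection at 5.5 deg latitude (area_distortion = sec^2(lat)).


area_distortion = 1/cos^2(5.5) = 1.009

1.009


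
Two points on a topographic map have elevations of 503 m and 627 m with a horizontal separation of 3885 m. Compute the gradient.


gradient = (627 - 503) / 3885 = 124 / 3885 = 0.0319

0.0319


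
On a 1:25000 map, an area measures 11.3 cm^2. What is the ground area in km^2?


ground_area = 11.3 * (25000/100)^2 = 706250.0 m^2 = 0.70625 km^2 ≈ 0.706 km^2

0.706 km^2


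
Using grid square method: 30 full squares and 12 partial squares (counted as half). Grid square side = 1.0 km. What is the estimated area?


effective squares = 30 + 12 * 0.5 = 36.0
area = 36.0 * 1.0 = 36.0 km^2

36.0 km^2


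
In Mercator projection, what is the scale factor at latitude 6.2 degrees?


SF = 1 / cos(6.2) = 1 / 0.994151 = 1.006

1.006


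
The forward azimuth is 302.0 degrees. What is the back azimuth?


back azimuth = (302.0 + 180) mod 360 = 122.0 degrees

122.0 degrees


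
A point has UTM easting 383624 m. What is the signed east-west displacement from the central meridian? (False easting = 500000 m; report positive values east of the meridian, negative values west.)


displacement = 383624 - 500000 = -116376 m

-116376 m


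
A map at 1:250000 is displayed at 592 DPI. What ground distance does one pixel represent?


pixel_cm = 2.54 / 592 ≈ 0.004291 cm
ground = pixel_cm * 250000 / 100 = 2.54 * 250000 / (592 * 100) = 635000 / 59200 ≈ 10.73 m

10.73 m


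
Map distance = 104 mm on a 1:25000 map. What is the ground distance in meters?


ground = 104 mm * 25000 / 1000 = 2600.0 m

2600.0 m


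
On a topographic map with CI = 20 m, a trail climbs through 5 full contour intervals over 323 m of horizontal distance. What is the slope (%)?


elevation change = 5 * 20 = 100 m
slope = 100 / 323 * 100 = 31.0%

31.0%
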